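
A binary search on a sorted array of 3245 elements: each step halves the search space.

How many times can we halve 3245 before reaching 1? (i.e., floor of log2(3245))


3245 / 2 = 1622
1622 / 2 = 811
811 / 2 = 405
405 / 2 = 202
202 / 2 = 101
101 / 2 = 50
50 / 2 = 25
25 / 2 = 12
12 / 2 = 6
6 / 2 = 3
3 / 2 = 1
Reached 1 after 11 halvings

11


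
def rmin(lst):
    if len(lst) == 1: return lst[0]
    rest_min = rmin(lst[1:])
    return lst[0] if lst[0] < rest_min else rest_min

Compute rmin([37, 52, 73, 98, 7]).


rmin([37, 52, 73, 98, 7]): compare 37 with rmin([52, 73, 98, 7])
rmin([52, 73, 98, 7]): compare 52 with rmin([73, 98, 7])
rmin([73, 98, 7]): compare 73 with rmin([98, 7])
rmin([98, 7]): compare 98 with rmin([7])
rmin([7]) = 7  (base case)
Compare 98 with 7 -> 7
Compare 73 with 7 -> 7
Compare 52 with 7 -> 7
Compare 37 with 7 -> 7

7


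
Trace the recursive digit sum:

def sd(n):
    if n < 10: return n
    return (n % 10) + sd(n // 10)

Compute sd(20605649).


sd(20605649) = 9 + sd(2060564)
sd(2060564) = 4 + sd(206056)
sd(206056) = 6 + sd(20605)
sd(20605) = 5 + sd(2060)
sd(2060) = 0 + sd(206)
sd(206) = 6 + sd(20)
sd(20) = 0 + sd(2)
sd(2) = 2  (base case)
Total: 9 + 4 + 6 + 5 + 0 + 6 + 0 + 2 = 32

32


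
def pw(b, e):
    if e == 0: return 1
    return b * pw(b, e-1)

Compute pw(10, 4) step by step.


pw(10, 4)
= 10 * pw(10, 3)
= 10 * 10 * pw(10, 2)
= 10 * 10 * 10 * pw(10, 1)
= 10 * 10 * 10 * 10 * pw(10, 0)
= 10 * 10 * 10 * 10 * 1
= 10000

10000


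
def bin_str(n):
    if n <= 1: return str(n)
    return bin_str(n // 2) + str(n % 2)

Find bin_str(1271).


bin_str(1271) = bin_str(635) + '1'
bin_str(635) = bin_str(317) + '1'
bin_str(317) = bin_str(158) + '1'
bin_str(158) = bin_str(79) + '0'
bin_str(79) = bin_str(39) + '1'
bin_str(39) = bin_str(19) + '1'
bin_str(19) = bin_str(9) + '1'
bin_str(9) = bin_str(4) + '1'
bin_str(4) = bin_str(2) + '0'
bin_str(2) = bin_str(1) + '0'
bin_str(1) = '1'  (base case)
Concatenating: '1' + '0' + '0' + '1' + '1' + '1' + '1' + '0' + '1' + '1' + '1' = '10011110111'

10011110111


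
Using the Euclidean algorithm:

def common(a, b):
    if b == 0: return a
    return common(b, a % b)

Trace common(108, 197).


common(108, 197) = common(197, 108)
common(197, 108) = common(108, 89)
common(108, 89) = common(89, 19)
common(89, 19) = common(19, 13)
common(19, 13) = common(13, 6)
common(13, 6) = common(6, 1)
common(6, 1) = common(1, 0)
common(1, 0) = 1  (base case)

1


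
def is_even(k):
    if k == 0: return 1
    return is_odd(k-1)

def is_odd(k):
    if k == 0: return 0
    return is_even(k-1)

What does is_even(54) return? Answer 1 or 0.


is_even(54) = is_odd(53)
is_odd(53) = is_even(52)
is_even(52) = is_odd(51)
is_odd(51) = is_even(50)
is_even(50) = is_odd(49)
is_odd(49) = is_even(48)
is_even(48) = is_odd(47)
is_odd(47) = is_even(46)
is_even(46) = is_odd(45)
is_odd(45) = is_even(44)
is_even(44) = is_odd(43)
is_odd(43) = is_even(42)
is_even(42) = is_odd(41)
is_odd(41) = is_even(40)
is_even(40) = is_odd(39)
is_odd(39) = is_even(38)
is_even(38) = is_odd(37)
is_odd(37) = is_even(36)
is_even(36) = is_odd(35)
is_odd(35) = is_even(34)
is_even(34) = is_odd(33)
is_odd(33) = is_even(32)
is_even(32) = is_odd(31)
is_odd(31) = is_even(30)
is_even(30) = is_odd(29)
is_odd(29) = is_even(28)
is_even(28) = is_odd(27)
is_odd(27) = is_even(26)
is_even(26) = is_odd(25)
is_odd(25) = is_even(24)
is_even(24) = is_odd(23)
is_odd(23) = is_even(22)
is_even(22) = is_odd(21)
is_odd(21) = is_even(20)
is_even(20) = is_odd(19)
is_odd(19) = is_even(18)
is_even(18) = is_odd(17)
is_odd(17) = is_even(16)
is_even(16) = is_odd(15)
is_odd(15) = is_even(14)
is_even(14) = is_odd(13)
is_odd(13) = is_even(12)
is_even(12) = is_odd(11)
is_odd(11) = is_even(10)
is_even(10) = is_odd(9)
is_odd(9) = is_even(8)
is_even(8) = is_odd(7)
is_odd(7) = is_even(6)
is_even(6) = is_odd(5)
is_odd(5) = is_even(4)
is_even(4) = is_odd(3)
is_odd(3) = is_even(2)
is_even(2) = is_odd(1)
is_odd(1) = is_even(0)
is_even(0) = 1  (base case)
Result: 1

1


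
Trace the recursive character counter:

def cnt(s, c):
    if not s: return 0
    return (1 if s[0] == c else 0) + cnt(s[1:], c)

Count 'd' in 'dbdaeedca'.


s[0]='d' == 'd' -> 1
s[0]='b' != 'd' -> 0
s[0]='d' == 'd' -> 1
s[0]='a' != 'd' -> 0
s[0]='e' != 'd' -> 0
s[0]='e' != 'd' -> 0
s[0]='d' == 'd' -> 1
s[0]='c' != 'd' -> 0
s[0]='a' != 'd' -> 0
Sum: 1 + 0 + 1 + 0 + 0 + 0 + 1 + 0 + 0 = 3

3


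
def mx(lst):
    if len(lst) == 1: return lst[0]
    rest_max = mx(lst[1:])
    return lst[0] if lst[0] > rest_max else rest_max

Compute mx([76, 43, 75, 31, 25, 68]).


mx([76, 43, 75, 31, 25, 68]): compare 76 with mx([43, 75, 31, 25, 68])
mx([43, 75, 31, 25, 68]): compare 43 with mx([75, 31, 25, 68])
mx([75, 31, 25, 68]): compare 75 with mx([31, 25, 68])
mx([31, 25, 68]): compare 31 with mx([25, 68])
mx([25, 68]): compare 25 with mx([68])
mx([68]) = 68  (base case)
Compare 25 with 68 -> 68
Compare 31 with 68 -> 68
Compare 75 with 68 -> 75
Compare 43 with 75 -> 75
Compare 76 with 75 -> 76

76


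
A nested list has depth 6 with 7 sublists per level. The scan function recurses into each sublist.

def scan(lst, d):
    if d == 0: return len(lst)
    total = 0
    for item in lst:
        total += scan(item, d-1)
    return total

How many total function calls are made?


At depth 0 (root): 1 call
At depth 1: each of 1 parents calls scan on 7 children = 7 calls
At depth 2: each of 7 parents calls scan on 7 children = 49 calls
At depth 3: each of 49 parents calls scan on 7 children = 343 calls
At depth 4: each of 343 parents calls scan on 7 children = 2401 calls
At depth 5: each of 2401 parents calls scan on 7 children = 16807 calls
At depth 6: each of 16807 parents calls scan on 7 children = 117649 calls
Total: 1 + 7 + 49 + 343 + 2401 + 16807 + 117649 = 137257

137257


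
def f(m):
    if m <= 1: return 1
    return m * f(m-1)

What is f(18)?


f(18)
= 18 * f(17)
= 18 * 17 * f(16)
= 18 * 17 * 16 * f(15)
= 18 * 17 * 16 * 15 * f(14)
= 18 * 17 * 16 * 15 * 14 * f(13)
= 18 * 17 * 16 * 15 * 14 * 13 * f(12)
= 18 * 17 * 16 * 15 * 14 * 13 * 12 * f(11)
= 18 * 17 * 16 * 15 * 14 * 13 * 12 * 11 * f(10)
= 18 * 17 * 16 * 15 * 14 * 13 * 12 * 11 * 10 * f(9)
= 18 * 17 * 16 * 15 * 14 * 13 * 12 * 11 * 10 * 9 * f(8)
= 18 * 17 * 16 * 15 * 14 * 13 * 12 * 11 * 10 * 9 * 8 * f(7)
= 18 * 17 * 16 * 15 * 14 * 13 * 12 * 11 * 10 * 9 * 8 * 7 * f(6)
= 18 * 17 * 16 * 15 * 14 * 13 * 12 * 11 * 10 * 9 * 8 * 7 * 6 * f(5)
= 18 * 17 * 16 * 15 * 14 * 13 * 12 * 11 * 10 * 9 * 8 * 7 * 6 * 5 * f(4)
= 18 * 17 * 16 * 15 * 14 * 13 * 12 * 11 * 10 * 9 * 8 * 7 * 6 * 5 * 4 * f(3)
= 18 * 17 * 16 * 15 * 14 * 13 * 12 * 11 * 10 * 9 * 8 * 7 * 6 * 5 * 4 * 3 * f(2)
= 18 * 17 * 16 * 15 * 14 * 13 * 12 * 11 * 10 * 9 * 8 * 7 * 6 * 5 * 4 * 3 * 2 * f(1)
= 18 * 17 * 16 * 15 * 14 * 13 * 12 * 11 * 10 * 9 * 8 * 7 * 6 * 5 * 4 * 3 * 2 * 1
= 6402373705728000

6402373705728000


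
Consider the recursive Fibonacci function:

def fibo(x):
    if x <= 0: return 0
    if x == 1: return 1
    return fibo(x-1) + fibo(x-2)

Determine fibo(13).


Computing fibo(13) bottom-up:
fibo(0) = 0
fibo(1) = 1
fibo(2) = fibo(1) + fibo(0) = 1 + 0 = 1
fibo(3) = fibo(2) + fibo(1) = 1 + 1 = 2
fibo(4) = fibo(3) + fibo(2) = 2 + 1 = 3
fibo(5) = fibo(4) + fibo(3) = 3 + 2 = 5
fibo(6) = fibo(5) + fibo(4) = 5 + 3 = 8
fibo(7) = fibo(6) + fibo(5) = 8 + 5 = 13
fibo(8) = fibo(7) + fibo(6) = 13 + 8 = 21
fibo(9) = fibo(8) + fibo(7) = 21 + 13 = 34
fibo(10) = fibo(9) + fibo(8) = 34 + 21 = 55
fibo(11) = fibo(10) + fibo(9) = 55 + 34 = 89
fibo(12) = fibo(11) + fibo(10) = 89 + 55 = 144
fibo(13) = fibo(12) + fibo(11) = 144 + 89 = 233

233


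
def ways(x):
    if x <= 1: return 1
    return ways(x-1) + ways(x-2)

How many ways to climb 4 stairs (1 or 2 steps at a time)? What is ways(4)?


Building up from base cases:
ways(0) = 1
ways(1) = 1
ways(2) = ways(1) + ways(0) = 1 + 1 = 2
ways(3) = ways(2) + ways(1) = 2 + 1 = 3
ways(4) = ways(3) + ways(2) = 3 + 2 = 5

5


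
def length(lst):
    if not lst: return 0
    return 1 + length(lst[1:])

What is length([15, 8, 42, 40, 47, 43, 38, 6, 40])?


length([15, 8, 42, 40, 47, 43, 38, 6, 40]) = 1 + length([8, 42, 40, 47, 43, 38, 6, 40])
length([8, 42, 40, 47, 43, 38, 6, 40]) = 1 + length([42, 40, 47, 43, 38, 6, 40])
length([42, 40, 47, 43, 38, 6, 40]) = 1 + length([40, 47, 43, 38, 6, 40])
length([40, 47, 43, 38, 6, 40]) = 1 + length([47, 43, 38, 6, 40])
length([47, 43, 38, 6, 40]) = 1 + length([43, 38, 6, 40])
length([43, 38, 6, 40]) = 1 + length([38, 6, 40])
length([38, 6, 40]) = 1 + length([6, 40])
length([6, 40]) = 1 + length([40])
length([40]) = 1 + length([])
length([]) = 0  (base case)
Unwinding: 1 + 1 + 1 + 1 + 1 + 1 + 1 + 1 + 1 + 0 = 9

9


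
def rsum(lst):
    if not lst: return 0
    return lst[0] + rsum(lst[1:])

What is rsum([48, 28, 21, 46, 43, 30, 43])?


rsum([48, 28, 21, 46, 43, 30, 43]) = 48 + rsum([28, 21, 46, 43, 30, 43])
rsum([28, 21, 46, 43, 30, 43]) = 28 + rsum([21, 46, 43, 30, 43])
rsum([21, 46, 43, 30, 43]) = 21 + rsum([46, 43, 30, 43])
rsum([46, 43, 30, 43]) = 46 + rsum([43, 30, 43])
rsum([43, 30, 43]) = 43 + rsum([30, 43])
rsum([30, 43]) = 30 + rsum([43])
rsum([43]) = 43 + rsum([])
rsum([]) = 0  (base case)
Total: 48 + 28 + 21 + 46 + 43 + 30 + 43 + 0 = 259

259


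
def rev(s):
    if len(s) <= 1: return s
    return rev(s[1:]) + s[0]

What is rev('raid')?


rev('raid') = rev('aid') + 'r'
rev('aid') = rev('id') + 'a'
rev('id') = rev('d') + 'i'
rev('d') = 'd'  (base case)
Concatenating: 'd' + 'i' + 'a' + 'r' = 'diar'

diar


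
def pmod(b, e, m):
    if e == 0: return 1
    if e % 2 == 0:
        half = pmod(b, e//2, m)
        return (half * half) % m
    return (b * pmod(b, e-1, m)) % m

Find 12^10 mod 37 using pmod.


pmod(12, 10, 37): e is even, compute pmod(12, 5, 37)
  pmod(12, 5, 37): e is odd, compute pmod(12, 4, 37)
    pmod(12, 4, 37): e is even, compute pmod(12, 2, 37)
      pmod(12, 2, 37): e is even, compute pmod(12, 1, 37)
        pmod(12, 1, 37): e is odd, compute pmod(12, 0, 37)
          pmod(12, 0, 37) = 1
        (12 * 1) % 37 = 12
      half=12, (12*12) % 37 = 33
    half=33, (33*33) % 37 = 16
  (12 * 16) % 37 = 7
half=7, (7*7) % 37 = 12

12


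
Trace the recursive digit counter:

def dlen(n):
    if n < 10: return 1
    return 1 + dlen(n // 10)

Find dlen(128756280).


dlen(128756280) = 1 + dlen(12875628)
dlen(12875628) = 1 + dlen(1287562)
dlen(1287562) = 1 + dlen(128756)
dlen(128756) = 1 + dlen(12875)
dlen(12875) = 1 + dlen(1287)
dlen(1287) = 1 + dlen(128)
dlen(128) = 1 + dlen(12)
dlen(12) = 1 + dlen(1)
dlen(1) = 1  (base case: 1 < 10)
Unwinding: 1 + 1 + 1 + 1 + 1 + 1 + 1 + 1 + 1 = 9

9


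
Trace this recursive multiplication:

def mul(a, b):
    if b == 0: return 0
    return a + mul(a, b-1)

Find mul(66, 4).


mul(66, 4) = 66 + mul(66, 3)
mul(66, 3) = 66 + mul(66, 2)
mul(66, 2) = 66 + mul(66, 1)
mul(66, 1) = 66 + mul(66, 0)
mul(66, 0) = 0  (base case)
Total: 66 + 66 + 66 + 66 + 0 = 264

264


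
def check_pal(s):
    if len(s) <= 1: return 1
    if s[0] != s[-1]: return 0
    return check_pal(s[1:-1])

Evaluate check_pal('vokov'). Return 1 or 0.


check_pal('vokov'): s[0]='v' == s[-1]='v' -> check check_pal('oko')
check_pal('oko'): s[0]='o' == s[-1]='o' -> check check_pal('k')
check_pal('k'): len <= 1 -> return 1  (base case)
Result: 1 (palindrome)

1


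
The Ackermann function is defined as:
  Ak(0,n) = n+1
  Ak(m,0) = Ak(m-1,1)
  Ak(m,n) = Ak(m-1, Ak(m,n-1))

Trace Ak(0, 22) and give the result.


Ak(0, 22) = 23
Result: Ak(0, 22) = 23

23


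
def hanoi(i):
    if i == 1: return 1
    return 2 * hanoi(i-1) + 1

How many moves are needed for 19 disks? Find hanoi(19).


hanoi(19) = 2 * hanoi(18) + 1
hanoi(18) = 2 * hanoi(17) + 1
hanoi(17) = 2 * hanoi(16) + 1
hanoi(16) = 2 * hanoi(15) + 1
hanoi(15) = 2 * hanoi(14) + 1
hanoi(14) = 2 * hanoi(13) + 1
hanoi(13) = 2 * hanoi(12) + 1
hanoi(12) = 2 * hanoi(11) + 1
hanoi(11) = 2 * hanoi(10) + 1
hanoi(10) = 2 * hanoi(9) + 1
hanoi(9) = 2 * hanoi(8) + 1
hanoi(8) = 2 * hanoi(7) + 1
hanoi(7) = 2 * hanoi(6) + 1
hanoi(6) = 2 * hanoi(5) + 1
hanoi(5) = 2 * hanoi(4) + 1
hanoi(4) = 2 * hanoi(3) + 1
hanoi(3) = 2 * hanoi(2) + 1
hanoi(2) = 2 * hanoi(1) + 1
hanoi(1) = 1  (base case)
hanoi(2) = 2 * 1 + 1 = 3
hanoi(3) = 2 * 3 + 1 = 7
hanoi(4) = 2 * 7 + 1 = 15
hanoi(5) = 2 * 15 + 1 = 31
hanoi(6) = 2 * 31 + 1 = 63
hanoi(7) = 2 * 63 + 1 = 127
hanoi(8) = 2 * 127 + 1 = 255
hanoi(9) = 2 * 255 + 1 = 511
hanoi(10) = 2 * 511 + 1 = 1023
hanoi(11) = 2 * 1023 + 1 = 2047
hanoi(12) = 2 * 2047 + 1 = 4095
hanoi(13) = 2 * 4095 + 1 = 8191
hanoi(14) = 2 * 8191 + 1 = 16383
hanoi(15) = 2 * 16383 + 1 = 32767
hanoi(16) = 2 * 32767 + 1 = 65535
hanoi(17) = 2 * 65535 + 1 = 131071
hanoi(18) = 2 * 131071 + 1 = 262143
hanoi(19) = 2 * 262143 + 1 = 524287

524287


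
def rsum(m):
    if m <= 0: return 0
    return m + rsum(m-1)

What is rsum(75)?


rsum(75)
= 75 + 74 + 73 + 72 + 71 + 70 + 69 + 68 + 67 + 66 + 65 + 64 + 63 + 62 + 61 + 60 + 59 + 58 + 57 + 56 + 55 + 54 + 53 + 52 + 51 + 50 + 49 + 48 + 47 + 46 + 45 + 44 + 43 + 42 + 41 + 40 + 39 + 38 + 37 + 36 + 35 + 34 + 33 + 32 + 31 + 30 + 29 + 28 + 27 + 26 + 25 + 24 + 23 + 22 + 21 + 20 + 19 + 18 + 17 + 16 + 15 + 14 + 13 + 12 + 11 + 10 + 9 + 8 + 7 + 6 + 5 + 4 + 3 + 2 + 1 + rsum(0)
= 75 + 74 + 73 + 72 + 71 + 70 + 69 + 68 + 67 + 66 + 65 + 64 + 63 + 62 + 61 + 60 + 59 + 58 + 57 + 56 + 55 + 54 + 53 + 52 + 51 + 50 + 49 + 48 + 47 + 46 + 45 + 44 + 43 + 42 + 41 + 40 + 39 + 38 + 37 + 36 + 35 + 34 + 33 + 32 + 31 + 30 + 29 + 28 + 27 + 26 + 25 + 24 + 23 + 22 + 21 + 20 + 19 + 18 + 17 + 16 + 15 + 14 + 13 + 12 + 11 + 10 + 9 + 8 + 7 + 6 + 5 + 4 + 3 + 2 + 1 + 0
= 2850

2850


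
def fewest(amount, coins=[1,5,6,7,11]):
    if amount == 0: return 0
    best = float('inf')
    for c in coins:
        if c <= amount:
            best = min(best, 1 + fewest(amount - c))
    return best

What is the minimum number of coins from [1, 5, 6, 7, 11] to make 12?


Building up with DP:
fewest(0) = 0
fewest(1) = min(1+fewest(0)=1+0=1) = 1
fewest(2) = min(1+fewest(1)=1+1=2) = 2
fewest(3) = min(1+fewest(2)=1+2=3) = 3
fewest(4) = min(1+fewest(3)=1+3=4) = 4
fewest(5) = min(1+fewest(4)=1+4=5, 1+fewest(0)=1+0=1) = 1
fewest(6) = min(1+fewest(5)=1+1=2, 1+fewest(1)=1+1=2, 1+fewest(0)=1+0=1) = 1
fewest(7) = min(1+fewest(6)=1+1=2, 1+fewest(2)=1+2=3, 1+fewest(1)=1+1=2, 1+fewest(0)=1+0=1) = 1
fewest(8) = min(1+fewest(7)=1+1=2, 1+fewest(3)=1+3=4, 1+fewest(2)=1+2=3, 1+fewest(1)=1+1=2) = 2
fewest(9) = min(1+fewest(8)=1+2=3, 1+fewest(4)=1+4=5, 1+fewest(3)=1+3=4, 1+fewest(2)=1+2=3) = 3
fewest(10) = min(1+fewest(9)=1+3=4, 1+fewest(5)=1+1=2, 1+fewest(4)=1+4=5, 1+fewest(3)=1+3=4) = 2
fewest(11) = min(1+fewest(10)=1+2=3, 1+fewest(6)=1+1=2, 1+fewest(5)=1+1=2, 1+fewest(4)=1+4=5, 1+fewest(0)=1+0=1) = 1
fewest(12) = min(1+fewest(11)=1+1=2, 1+fewest(7)=1+1=2, 1+fewest(6)=1+1=2, 1+fewest(5)=1+1=2, 1+fewest(1)=1+1=2) = 2

2


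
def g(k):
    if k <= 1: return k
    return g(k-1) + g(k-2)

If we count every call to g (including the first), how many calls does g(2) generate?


Let C(n) = total calls for g(n)
C(0) = 1, C(1) = 1
C(2) = 1 + C(1) + C(0) = 1 + 1 + 1 = 3

3


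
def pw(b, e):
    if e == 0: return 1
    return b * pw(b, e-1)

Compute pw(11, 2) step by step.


pw(11, 2)
= 11 * pw(11, 1)
= 11 * 11 * pw(11, 0)
= 11 * 11 * 1
= 121

121


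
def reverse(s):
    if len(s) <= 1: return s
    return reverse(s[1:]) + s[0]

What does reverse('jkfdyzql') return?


reverse('jkfdyzql') = reverse('kfdyzql') + 'j'
reverse('kfdyzql') = reverse('fdyzql') + 'k'
reverse('fdyzql') = reverse('dyzql') + 'f'
reverse('dyzql') = reverse('yzql') + 'd'
reverse('yzql') = reverse('zql') + 'y'
reverse('zql') = reverse('ql') + 'z'
reverse('ql') = reverse('l') + 'q'
reverse('l') = 'l'  (base case)
Concatenating: 'l' + 'q' + 'z' + 'y' + 'd' + 'f' + 'k' + 'j' = 'lqzydfkj'

lqzydfkj


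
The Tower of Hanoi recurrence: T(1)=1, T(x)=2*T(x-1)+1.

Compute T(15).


T(15) = 2 * T(14) + 1
T(14) = 2 * T(13) + 1
T(13) = 2 * T(12) + 1
T(12) = 2 * T(11) + 1
T(11) = 2 * T(10) + 1
T(10) = 2 * T(9) + 1
T(9) = 2 * T(8) + 1
T(8) = 2 * T(7) + 1
T(7) = 2 * T(6) + 1
T(6) = 2 * T(5) + 1
T(5) = 2 * T(4) + 1
T(4) = 2 * T(3) + 1
T(3) = 2 * T(2) + 1
T(2) = 2 * T(1) + 1
T(1) = 1  (base case)
T(2) = 2 * 1 + 1 = 3
T(3) = 2 * 3 + 1 = 7
T(4) = 2 * 7 + 1 = 15
T(5) = 2 * 15 + 1 = 31
T(6) = 2 * 31 + 1 = 63
T(7) = 2 * 63 + 1 = 127
T(8) = 2 * 127 + 1 = 255
T(9) = 2 * 255 + 1 = 511
T(10) = 2 * 511 + 1 = 1023
T(11) = 2 * 1023 + 1 = 2047
T(12) = 2 * 2047 + 1 = 4095
T(13) = 2 * 4095 + 1 = 8191
T(14) = 2 * 8191 + 1 = 16383
T(15) = 2 * 16383 + 1 = 32767

32767


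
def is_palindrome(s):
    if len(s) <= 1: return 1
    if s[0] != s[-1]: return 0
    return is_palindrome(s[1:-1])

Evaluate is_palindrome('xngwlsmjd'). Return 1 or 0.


is_palindrome('xngwlsmjd'): s[0]='x' != s[-1]='d' -> return 0
Result: 0 (not a palindrome)

0


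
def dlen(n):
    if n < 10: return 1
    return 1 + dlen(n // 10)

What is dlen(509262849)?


dlen(509262849) = 1 + dlen(50926284)
dlen(50926284) = 1 + dlen(5092628)
dlen(5092628) = 1 + dlen(509262)
dlen(509262) = 1 + dlen(50926)
dlen(50926) = 1 + dlen(5092)
dlen(5092) = 1 + dlen(509)
dlen(509) = 1 + dlen(50)
dlen(50) = 1 + dlen(5)
dlen(5) = 1  (base case: 5 < 10)
Unwinding: 1 + 1 + 1 + 1 + 1 + 1 + 1 + 1 + 1 = 9

9


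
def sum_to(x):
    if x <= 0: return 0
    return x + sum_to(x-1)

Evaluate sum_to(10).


sum_to(10)
= 10 + 9 + 8 + 7 + 6 + 5 + 4 + 3 + 2 + 1 + sum_to(0)
= 10 + 9 + 8 + 7 + 6 + 5 + 4 + 3 + 2 + 1 + 0
= 55

55


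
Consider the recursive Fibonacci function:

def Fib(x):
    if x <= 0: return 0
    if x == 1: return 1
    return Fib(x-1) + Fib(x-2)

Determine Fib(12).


Computing Fib(12) bottom-up:
Fib(0) = 0
Fib(1) = 1
Fib(2) = Fib(1) + Fib(0) = 1 + 0 = 1
Fib(3) = Fib(2) + Fib(1) = 1 + 1 = 2
Fib(4) = Fib(3) + Fib(2) = 2 + 1 = 3
Fib(5) = Fib(4) + Fib(3) = 3 + 2 = 5
Fib(6) = Fib(5) + Fib(4) = 5 + 3 = 8
Fib(7) = Fib(6) + Fib(5) = 8 + 5 = 13
Fib(8) = Fib(7) + Fib(6) = 13 + 8 = 21
Fib(9) = Fib(8) + Fib(7) = 21 + 13 = 34
Fib(10) = Fib(9) + Fib(8) = 34 + 21 = 55
Fib(11) = Fib(10) + Fib(9) = 55 + 34 = 89
Fib(12) = Fib(11) + Fib(10) = 89 + 55 = 144

144


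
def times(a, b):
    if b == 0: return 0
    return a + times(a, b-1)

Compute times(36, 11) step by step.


times(36, 11) = 36 + times(36, 10)
times(36, 10) = 36 + times(36, 9)
times(36, 9) = 36 + times(36, 8)
times(36, 8) = 36 + times(36, 7)
times(36, 7) = 36 + times(36, 6)
times(36, 6) = 36 + times(36, 5)
times(36, 5) = 36 + times(36, 4)
times(36, 4) = 36 + times(36, 3)
times(36, 3) = 36 + times(36, 2)
times(36, 2) = 36 + times(36, 1)
times(36, 1) = 36 + times(36, 0)
times(36, 0) = 0  (base case)
Total: 36 + 36 + 36 + 36 + 36 + 36 + 36 + 36 + 36 + 36 + 36 + 0 = 396

396


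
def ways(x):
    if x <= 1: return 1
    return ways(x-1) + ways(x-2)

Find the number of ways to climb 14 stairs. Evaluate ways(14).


Building up from base cases:
ways(0) = 1
ways(1) = 1
ways(2) = ways(1) + ways(0) = 1 + 1 = 2
ways(3) = ways(2) + ways(1) = 2 + 1 = 3
ways(4) = ways(3) + ways(2) = 3 + 2 = 5
ways(5) = ways(4) + ways(3) = 5 + 3 = 8
ways(6) = ways(5) + ways(4) = 8 + 5 = 13
ways(7) = ways(6) + ways(5) = 13 + 8 = 21
ways(8) = ways(7) + ways(6) = 21 + 13 = 34
ways(9) = ways(8) + ways(7) = 34 + 21 = 55
ways(10) = ways(9) + ways(8) = 55 + 34 = 89
ways(11) = ways(10) + ways(9) = 89 + 55 = 144
ways(12) = ways(11) + ways(10) = 144 + 89 = 233
ways(13) = ways(12) + ways(11) = 233 + 144 = 377
ways(14) = ways(13) + ways(12) = 377 + 233 = 610

610


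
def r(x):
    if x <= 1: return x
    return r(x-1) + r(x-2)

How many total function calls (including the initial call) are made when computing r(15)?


Let C(n) = total calls for r(n)
C(0) = 1, C(1) = 1
C(2) = 1 + C(1) + C(0) = 1 + 1 + 1 = 3
C(3) = 1 + C(2) + C(1) = 1 + 3 + 1 = 5
C(4) = 1 + C(3) + C(2) = 1 + 5 + 3 = 9
C(5) = 1 + C(4) + C(3) = 1 + 9 + 5 = 15
C(6) = 1 + C(5) + C(4) = 1 + 15 + 9 = 25
C(7) = 1 + C(6) + C(5) = 1 + 25 + 15 = 41
C(8) = 1 + C(7) + C(6) = 1 + 41 + 25 = 67
C(9) = 1 + C(8) + C(7) = 1 + 67 + 41 = 109
C(10) = 1 + C(9) + C(8) = 1 + 109 + 67 = 177
C(11) = 1 + C(10) + C(9) = 1 + 177 + 109 = 287
C(12) = 1 + C(11) + C(10) = 1 + 287 + 177 = 465
C(13) = 1 + C(12) + C(11) = 1 + 465 + 287 = 753
C(14) = 1 + C(13) + C(12) = 1 + 753 + 465 = 1219
C(15) = 1 + C(14) + C(13) = 1 + 1219 + 753 = 1973

1973


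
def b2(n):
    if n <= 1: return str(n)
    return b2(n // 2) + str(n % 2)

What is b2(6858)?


b2(6858) = b2(3429) + '0'
b2(3429) = b2(1714) + '1'
b2(1714) = b2(857) + '0'
b2(857) = b2(428) + '1'
b2(428) = b2(214) + '0'
b2(214) = b2(107) + '0'
b2(107) = b2(53) + '1'
b2(53) = b2(26) + '1'
b2(26) = b2(13) + '0'
b2(13) = b2(6) + '1'
b2(6) = b2(3) + '0'
b2(3) = b2(1) + '1'
b2(1) = '1'  (base case)
Concatenating: '1' + '1' + '0' + '1' + '0' + '1' + '1' + '0' + '0' + '1' + '0' + '1' + '0' = '1101011001010'

1101011001010


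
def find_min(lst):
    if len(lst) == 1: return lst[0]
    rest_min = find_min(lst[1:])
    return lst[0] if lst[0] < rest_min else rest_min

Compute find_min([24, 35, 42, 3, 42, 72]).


find_min([24, 35, 42, 3, 42, 72]): compare 24 with find_min([35, 42, 3, 42, 72])
find_min([35, 42, 3, 42, 72]): compare 35 with find_min([42, 3, 42, 72])
find_min([42, 3, 42, 72]): compare 42 with find_min([3, 42, 72])
find_min([3, 42, 72]): compare 3 with find_min([42, 72])
find_min([42, 72]): compare 42 with find_min([72])
find_min([72]) = 72  (base case)
Compare 42 with 72 -> 42
Compare 3 with 42 -> 3
Compare 42 with 3 -> 3
Compare 35 with 3 -> 3
Compare 24 with 3 -> 3

3


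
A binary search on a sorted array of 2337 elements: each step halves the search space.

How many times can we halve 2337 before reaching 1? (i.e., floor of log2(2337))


2337 / 2 = 1168
1168 / 2 = 584
584 / 2 = 292
292 / 2 = 146
146 / 2 = 73
73 / 2 = 36
36 / 2 = 18
18 / 2 = 9
9 / 2 = 4
4 / 2 = 2
2 / 2 = 1
Reached 1 after 11 halvings

11


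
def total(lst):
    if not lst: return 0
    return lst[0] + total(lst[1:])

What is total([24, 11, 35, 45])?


total([24, 11, 35, 45]) = 24 + total([11, 35, 45])
total([11, 35, 45]) = 11 + total([35, 45])
total([35, 45]) = 35 + total([45])
total([45]) = 45 + total([])
total([]) = 0  (base case)
Total: 24 + 11 + 35 + 45 + 0 = 115

115


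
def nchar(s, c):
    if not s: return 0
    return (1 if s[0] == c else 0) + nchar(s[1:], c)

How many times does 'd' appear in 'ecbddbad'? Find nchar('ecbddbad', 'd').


s[0]='e' != 'd' -> 0
s[0]='c' != 'd' -> 0
s[0]='b' != 'd' -> 0
s[0]='d' == 'd' -> 1
s[0]='d' == 'd' -> 1
s[0]='b' != 'd' -> 0
s[0]='a' != 'd' -> 0
s[0]='d' == 'd' -> 1
Sum: 0 + 0 + 0 + 1 + 1 + 0 + 0 + 1 = 3

3


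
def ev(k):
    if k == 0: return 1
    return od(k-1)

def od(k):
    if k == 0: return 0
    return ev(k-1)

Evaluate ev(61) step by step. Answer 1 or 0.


ev(61) = od(60)
od(60) = ev(59)
ev(59) = od(58)
od(58) = ev(57)
ev(57) = od(56)
od(56) = ev(55)
ev(55) = od(54)
od(54) = ev(53)
ev(53) = od(52)
od(52) = ev(51)
ev(51) = od(50)
od(50) = ev(49)
ev(49) = od(48)
od(48) = ev(47)
ev(47) = od(46)
od(46) = ev(45)
ev(45) = od(44)
od(44) = ev(43)
ev(43) = od(42)
od(42) = ev(41)
ev(41) = od(40)
od(40) = ev(39)
ev(39) = od(38)
od(38) = ev(37)
ev(37) = od(36)
od(36) = ev(35)
ev(35) = od(34)
od(34) = ev(33)
ev(33) = od(32)
od(32) = ev(31)
ev(31) = od(30)
od(30) = ev(29)
ev(29) = od(28)
od(28) = ev(27)
ev(27) = od(26)
od(26) = ev(25)
ev(25) = od(24)
od(24) = ev(23)
ev(23) = od(22)
od(22) = ev(21)
ev(21) = od(20)
od(20) = ev(19)
ev(19) = od(18)
od(18) = ev(17)
ev(17) = od(16)
od(16) = ev(15)
ev(15) = od(14)
od(14) = ev(13)
ev(13) = od(12)
od(12) = ev(11)
ev(11) = od(10)
od(10) = ev(9)
ev(9) = od(8)
od(8) = ev(7)
ev(7) = od(6)
od(6) = ev(5)
ev(5) = od(4)
od(4) = ev(3)
ev(3) = od(2)
od(2) = ev(1)
ev(1) = od(0)
od(0) = 0  (base case)
Result: 0

0


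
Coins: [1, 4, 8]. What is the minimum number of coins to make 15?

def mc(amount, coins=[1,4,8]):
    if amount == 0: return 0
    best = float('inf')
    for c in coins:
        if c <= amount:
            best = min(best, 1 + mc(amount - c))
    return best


Building up with DP:
mc(0) = 0
mc(1) = min(1+mc(0)=1+0=1) = 1
mc(2) = min(1+mc(1)=1+1=2) = 2
mc(3) = min(1+mc(2)=1+2=3) = 3
mc(4) = min(1+mc(3)=1+3=4, 1+mc(0)=1+0=1) = 1
mc(5) = min(1+mc(4)=1+1=2, 1+mc(1)=1+1=2) = 2
mc(6) = min(1+mc(5)=1+2=3, 1+mc(2)=1+2=3) = 3
mc(7) = min(1+mc(6)=1+3=4, 1+mc(3)=1+3=4) = 4
mc(8) = min(1+mc(7)=1+4=5, 1+mc(4)=1+1=2, 1+mc(0)=1+0=1) = 1
mc(9) = min(1+mc(8)=1+1=2, 1+mc(5)=1+2=3, 1+mc(1)=1+1=2) = 2
mc(10) = min(1+mc(9)=1+2=3, 1+mc(6)=1+3=4, 1+mc(2)=1+2=3) = 3
mc(11) = min(1+mc(10)=1+3=4, 1+mc(7)=1+4=5, 1+mc(3)=1+3=4) = 4
mc(12) = min(1+mc(11)=1+4=5, 1+mc(8)=1+1=2, 1+mc(4)=1+1=2) = 2
mc(13) = min(1+mc(12)=1+2=3, 1+mc(9)=1+2=3, 1+mc(5)=1+2=3) = 3
mc(14) = min(1+mc(13)=1+3=4, 1+mc(10)=1+3=4, 1+mc(6)=1+3=4) = 4
mc(15) = min(1+mc(14)=1+4=5, 1+mc(11)=1+4=5, 1+mc(7)=1+4=5) = 5

5


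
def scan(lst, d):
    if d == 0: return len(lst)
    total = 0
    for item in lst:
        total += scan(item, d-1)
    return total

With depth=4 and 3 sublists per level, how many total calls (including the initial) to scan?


At depth 0 (root): 1 call
At depth 1: each of 1 parents calls scan on 3 children = 3 calls
At depth 2: each of 3 parents calls scan on 3 children = 9 calls
At depth 3: each of 9 parents calls scan on 3 children = 27 calls
At depth 4: each of 27 parents calls scan on 3 children = 81 calls
Total: 1 + 3 + 9 + 27 + 81 = 121

121


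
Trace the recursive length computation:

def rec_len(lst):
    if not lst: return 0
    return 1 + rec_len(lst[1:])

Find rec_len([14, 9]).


rec_len([14, 9]) = 1 + rec_len([9])
rec_len([9]) = 1 + rec_len([])
rec_len([]) = 0  (base case)
Unwinding: 1 + 1 + 0 = 2

2


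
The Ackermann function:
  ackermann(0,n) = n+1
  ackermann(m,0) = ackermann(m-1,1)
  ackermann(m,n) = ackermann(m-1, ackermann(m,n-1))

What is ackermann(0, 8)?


ackermann(0, 8) = 9
Result: ackermann(0, 8) = 9

9


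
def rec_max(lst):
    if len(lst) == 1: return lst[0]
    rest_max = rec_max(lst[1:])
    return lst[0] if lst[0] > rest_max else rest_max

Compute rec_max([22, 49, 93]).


rec_max([22, 49, 93]): compare 22 with rec_max([49, 93])
rec_max([49, 93]): compare 49 with rec_max([93])
rec_max([93]) = 93  (base case)
Compare 49 with 93 -> 93
Compare 22 with 93 -> 93

93


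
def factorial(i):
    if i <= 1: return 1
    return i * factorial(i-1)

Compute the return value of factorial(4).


factorial(4)
= 4 * factorial(3)
= 4 * 3 * factorial(2)
= 4 * 3 * 2 * factorial(1)
= 4 * 3 * 2 * 1
= 24

24


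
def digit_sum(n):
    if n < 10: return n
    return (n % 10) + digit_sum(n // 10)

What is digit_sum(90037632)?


digit_sum(90037632) = 2 + digit_sum(9003763)
digit_sum(9003763) = 3 + digit_sum(900376)
digit_sum(900376) = 6 + digit_sum(90037)
digit_sum(90037) = 7 + digit_sum(9003)
digit_sum(9003) = 3 + digit_sum(900)
digit_sum(900) = 0 + digit_sum(90)
digit_sum(90) = 0 + digit_sum(9)
digit_sum(9) = 9  (base case)
Total: 2 + 3 + 6 + 7 + 3 + 0 + 0 + 9 = 30

30


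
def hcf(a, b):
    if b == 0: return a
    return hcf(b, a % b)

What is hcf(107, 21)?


hcf(107, 21) = hcf(21, 2)
hcf(21, 2) = hcf(2, 1)
hcf(2, 1) = hcf(1, 0)
hcf(1, 0) = 1  (base case)

1


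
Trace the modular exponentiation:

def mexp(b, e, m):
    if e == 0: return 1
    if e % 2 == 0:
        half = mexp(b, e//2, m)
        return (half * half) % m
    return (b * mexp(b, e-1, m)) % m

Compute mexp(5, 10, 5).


mexp(5, 10, 5): e is even, compute mexp(5, 5, 5)
  mexp(5, 5, 5): e is odd, compute mexp(5, 4, 5)
    mexp(5, 4, 5): e is even, compute mexp(5, 2, 5)
      mexp(5, 2, 5): e is even, compute mexp(5, 1, 5)
        mexp(5, 1, 5): e is odd, compute mexp(5, 0, 5)
          mexp(5, 0, 5) = 1
        (5 * 1) % 5 = 0
      half=0, (0*0) % 5 = 0
    half=0, (0*0) % 5 = 0
  (5 * 0) % 5 = 0
half=0, (0*0) % 5 = 0

0


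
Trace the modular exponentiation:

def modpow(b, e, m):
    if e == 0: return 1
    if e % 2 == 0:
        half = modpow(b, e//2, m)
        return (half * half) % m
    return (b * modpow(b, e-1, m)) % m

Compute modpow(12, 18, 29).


modpow(12, 18, 29): e is even, compute modpow(12, 9, 29)
  modpow(12, 9, 29): e is odd, compute modpow(12, 8, 29)
    modpow(12, 8, 29): e is even, compute modpow(12, 4, 29)
      modpow(12, 4, 29): e is even, compute modpow(12, 2, 29)
        modpow(12, 2, 29): e is even, compute modpow(12, 1, 29)
          modpow(12, 1, 29): e is odd, compute modpow(12, 0, 29)
          modpow(12, 0, 29) = 1
          (12 * 1) % 29 = 12
        half=12, (12*12) % 29 = 28
      half=28, (28*28) % 29 = 1
    half=1, (1*1) % 29 = 1
  (12 * 1) % 29 = 12
half=12, (12*12) % 29 = 28

28


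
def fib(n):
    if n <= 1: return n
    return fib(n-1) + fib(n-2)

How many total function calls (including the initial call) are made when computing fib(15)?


Let C(n) = total calls for fib(n)
C(0) = 1, C(1) = 1
C(2) = 1 + C(1) + C(0) = 1 + 1 + 1 = 3
C(3) = 1 + C(2) + C(1) = 1 + 3 + 1 = 5
C(4) = 1 + C(3) + C(2) = 1 + 5 + 3 = 9
C(5) = 1 + C(4) + C(3) = 1 + 9 + 5 = 15
C(6) = 1 + C(5) + C(4) = 1 + 15 + 9 = 25
C(7) = 1 + C(6) + C(5) = 1 + 25 + 15 = 41
C(8) = 1 + C(7) + C(6) = 1 + 41 + 25 = 67
C(9) = 1 + C(8) + C(7) = 1 + 67 + 41 = 109
C(10) = 1 + C(9) + C(8) = 1 + 109 + 67 = 177
C(11) = 1 + C(10) + C(9) = 1 + 177 + 109 = 287
C(12) = 1 + C(11) + C(10) = 1 + 287 + 177 = 465
C(13) = 1 + C(12) + C(11) = 1 + 465 + 287 = 753
C(14) = 1 + C(13) + C(12) = 1 + 753 + 465 = 1219
C(15) = 1 + C(14) + C(13) = 1 + 1219 + 753 = 1973

1973


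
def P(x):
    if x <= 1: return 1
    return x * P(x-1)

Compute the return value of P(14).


P(14)
= 14 * P(13)
= 14 * 13 * P(12)
= 14 * 13 * 12 * P(11)
= 14 * 13 * 12 * 11 * P(10)
= 14 * 13 * 12 * 11 * 10 * P(9)
= 14 * 13 * 12 * 11 * 10 * 9 * P(8)
= 14 * 13 * 12 * 11 * 10 * 9 * 8 * P(7)
= 14 * 13 * 12 * 11 * 10 * 9 * 8 * 7 * P(6)
= 14 * 13 * 12 * 11 * 10 * 9 * 8 * 7 * 6 * P(5)
= 14 * 13 * 12 * 11 * 10 * 9 * 8 * 7 * 6 * 5 * P(4)
= 14 * 13 * 12 * 11 * 10 * 9 * 8 * 7 * 6 * 5 * 4 * P(3)
= 14 * 13 * 12 * 11 * 10 * 9 * 8 * 7 * 6 * 5 * 4 * 3 * P(2)
= 14 * 13 * 12 * 11 * 10 * 9 * 8 * 7 * 6 * 5 * 4 * 3 * 2 * P(1)
= 14 * 13 * 12 * 11 * 10 * 9 * 8 * 7 * 6 * 5 * 4 * 3 * 2 * 1
= 87178291200

87178291200


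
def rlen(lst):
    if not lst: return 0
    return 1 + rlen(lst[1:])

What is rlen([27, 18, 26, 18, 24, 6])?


rlen([27, 18, 26, 18, 24, 6]) = 1 + rlen([18, 26, 18, 24, 6])
rlen([18, 26, 18, 24, 6]) = 1 + rlen([26, 18, 24, 6])
rlen([26, 18, 24, 6]) = 1 + rlen([18, 24, 6])
rlen([18, 24, 6]) = 1 + rlen([24, 6])
rlen([24, 6]) = 1 + rlen([6])
rlen([6]) = 1 + rlen([])
rlen([]) = 0  (base case)
Unwinding: 1 + 1 + 1 + 1 + 1 + 1 + 0 = 6

6


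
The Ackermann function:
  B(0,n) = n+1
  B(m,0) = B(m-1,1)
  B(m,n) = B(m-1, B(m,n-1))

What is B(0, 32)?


B(0, 32) = 33
Result: B(0, 32) = 33

33


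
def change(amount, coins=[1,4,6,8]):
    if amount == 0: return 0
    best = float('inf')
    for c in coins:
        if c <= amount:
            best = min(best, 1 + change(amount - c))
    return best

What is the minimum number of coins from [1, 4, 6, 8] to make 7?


Building up with DP:
change(0) = 0
change(1) = min(1+change(0)=1+0=1) = 1
change(2) = min(1+change(1)=1+1=2) = 2
change(3) = min(1+change(2)=1+2=3) = 3
change(4) = min(1+change(3)=1+3=4, 1+change(0)=1+0=1) = 1
change(5) = min(1+change(4)=1+1=2, 1+change(1)=1+1=2) = 2
change(6) = min(1+change(5)=1+2=3, 1+change(2)=1+2=3, 1+change(0)=1+0=1) = 1
change(7) = min(1+change(6)=1+1=2, 1+change(3)=1+3=4, 1+change(1)=1+1=2) = 2

2


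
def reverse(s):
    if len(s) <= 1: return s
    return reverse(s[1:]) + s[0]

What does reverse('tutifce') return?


reverse('tutifce') = reverse('utifce') + 't'
reverse('utifce') = reverse('tifce') + 'u'
reverse('tifce') = reverse('ifce') + 't'
reverse('ifce') = reverse('fce') + 'i'
reverse('fce') = reverse('ce') + 'f'
reverse('ce') = reverse('e') + 'c'
reverse('e') = 'e'  (base case)
Concatenating: 'e' + 'c' + 'f' + 'i' + 't' + 'u' + 't' = 'ecfitut'

ecfitut


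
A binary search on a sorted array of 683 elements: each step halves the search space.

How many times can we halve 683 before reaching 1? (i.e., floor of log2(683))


683 / 2 = 341
341 / 2 = 170
170 / 2 = 85
85 / 2 = 42
42 / 2 = 21
21 / 2 = 10
10 / 2 = 5
5 / 2 = 2
2 / 2 = 1
Reached 1 after 9 halvings

9


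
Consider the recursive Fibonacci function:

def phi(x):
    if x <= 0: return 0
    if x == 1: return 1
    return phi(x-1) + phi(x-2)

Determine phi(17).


Computing phi(17) bottom-up:
phi(0) = 0
phi(1) = 1
phi(2) = phi(1) + phi(0) = 1 + 0 = 1
phi(3) = phi(2) + phi(1) = 1 + 1 = 2
phi(4) = phi(3) + phi(2) = 2 + 1 = 3
phi(5) = phi(4) + phi(3) = 3 + 2 = 5
phi(6) = phi(5) + phi(4) = 5 + 3 = 8
phi(7) = phi(6) + phi(5) = 8 + 5 = 13
phi(8) = phi(7) + phi(6) = 13 + 8 = 21
phi(9) = phi(8) + phi(7) = 21 + 13 = 34
phi(10) = phi(9) + phi(8) = 34 + 21 = 55
phi(11) = phi(10) + phi(9) = 55 + 34 = 89
phi(12) = phi(11) + phi(10) = 89 + 55 = 144
phi(13) = phi(12) + phi(11) = 144 + 89 = 233
phi(14) = phi(13) + phi(12) = 233 + 144 = 377
phi(15) = phi(14) + phi(13) = 377 + 233 = 610
phi(16) = phi(15) + phi(14) = 610 + 377 = 987
phi(17) = phi(16) + phi(15) = 987 + 610 = 1597

1597


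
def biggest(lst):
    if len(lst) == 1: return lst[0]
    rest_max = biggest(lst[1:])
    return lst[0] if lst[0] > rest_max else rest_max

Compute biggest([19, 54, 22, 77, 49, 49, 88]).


biggest([19, 54, 22, 77, 49, 49, 88]): compare 19 with biggest([54, 22, 77, 49, 49, 88])
biggest([54, 22, 77, 49, 49, 88]): compare 54 with biggest([22, 77, 49, 49, 88])
biggest([22, 77, 49, 49, 88]): compare 22 with biggest([77, 49, 49, 88])
biggest([77, 49, 49, 88]): compare 77 with biggest([49, 49, 88])
biggest([49, 49, 88]): compare 49 with biggest([49, 88])
biggest([49, 88]): compare 49 with biggest([88])
biggest([88]) = 88  (base case)
Compare 49 with 88 -> 88
Compare 49 with 88 -> 88
Compare 77 with 88 -> 88
Compare 22 with 88 -> 88
Compare 54 with 88 -> 88
Compare 19 with 88 -> 88

88


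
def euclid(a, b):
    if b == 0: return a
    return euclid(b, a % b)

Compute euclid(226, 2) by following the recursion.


euclid(226, 2) = euclid(2, 0)
euclid(2, 0) = 2  (base case)

2


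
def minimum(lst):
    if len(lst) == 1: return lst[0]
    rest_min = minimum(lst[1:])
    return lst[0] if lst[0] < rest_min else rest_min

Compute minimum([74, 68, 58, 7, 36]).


minimum([74, 68, 58, 7, 36]): compare 74 with minimum([68, 58, 7, 36])
minimum([68, 58, 7, 36]): compare 68 with minimum([58, 7, 36])
minimum([58, 7, 36]): compare 58 with minimum([7, 36])
minimum([7, 36]): compare 7 with minimum([36])
minimum([36]) = 36  (base case)
Compare 7 with 36 -> 7
Compare 58 with 7 -> 7
Compare 68 with 7 -> 7
Compare 74 with 7 -> 7

7


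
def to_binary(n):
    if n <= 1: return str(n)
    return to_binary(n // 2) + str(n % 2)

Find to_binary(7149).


to_binary(7149) = to_binary(3574) + '1'
to_binary(3574) = to_binary(1787) + '0'
to_binary(1787) = to_binary(893) + '1'
to_binary(893) = to_binary(446) + '1'
to_binary(446) = to_binary(223) + '0'
to_binary(223) = to_binary(111) + '1'
to_binary(111) = to_binary(55) + '1'
to_binary(55) = to_binary(27) + '1'
to_binary(27) = to_binary(13) + '1'
to_binary(13) = to_binary(6) + '1'
to_binary(6) = to_binary(3) + '0'
to_binary(3) = to_binary(1) + '1'
to_binary(1) = '1'  (base case)
Concatenating: '1' + '1' + '0' + '1' + '1' + '1' + '1' + '1' + '0' + '1' + '1' + '0' + '1' = '1101111101101'

1101111101101


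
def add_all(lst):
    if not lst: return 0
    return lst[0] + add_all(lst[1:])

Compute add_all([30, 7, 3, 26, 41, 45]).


add_all([30, 7, 3, 26, 41, 45]) = 30 + add_all([7, 3, 26, 41, 45])
add_all([7, 3, 26, 41, 45]) = 7 + add_all([3, 26, 41, 45])
add_all([3, 26, 41, 45]) = 3 + add_all([26, 41, 45])
add_all([26, 41, 45]) = 26 + add_all([41, 45])
add_all([41, 45]) = 41 + add_all([45])
add_all([45]) = 45 + add_all([])
add_all([]) = 0  (base case)
Total: 30 + 7 + 3 + 26 + 41 + 45 + 0 = 152

152


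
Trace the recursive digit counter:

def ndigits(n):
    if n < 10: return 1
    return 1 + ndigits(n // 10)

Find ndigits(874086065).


ndigits(874086065) = 1 + ndigits(87408606)
ndigits(87408606) = 1 + ndigits(8740860)
ndigits(8740860) = 1 + ndigits(874086)
ndigits(874086) = 1 + ndigits(87408)
ndigits(87408) = 1 + ndigits(8740)
ndigits(8740) = 1 + ndigits(874)
ndigits(874) = 1 + ndigits(87)
ndigits(87) = 1 + ndigits(8)
ndigits(8) = 1  (base case: 8 < 10)
Unwinding: 1 + 1 + 1 + 1 + 1 + 1 + 1 + 1 + 1 = 9

9


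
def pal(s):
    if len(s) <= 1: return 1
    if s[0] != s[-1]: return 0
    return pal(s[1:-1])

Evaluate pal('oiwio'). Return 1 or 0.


pal('oiwio'): s[0]='o' == s[-1]='o' -> check pal('iwi')
pal('iwi'): s[0]='i' == s[-1]='i' -> check pal('w')
pal('w'): len <= 1 -> return 1  (base case)
Result: 1 (palindrome)

1


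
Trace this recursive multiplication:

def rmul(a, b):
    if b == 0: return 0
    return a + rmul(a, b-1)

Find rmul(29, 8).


rmul(29, 8) = 29 + rmul(29, 7)
rmul(29, 7) = 29 + rmul(29, 6)
rmul(29, 6) = 29 + rmul(29, 5)
rmul(29, 5) = 29 + rmul(29, 4)
rmul(29, 4) = 29 + rmul(29, 3)
rmul(29, 3) = 29 + rmul(29, 2)
rmul(29, 2) = 29 + rmul(29, 1)
rmul(29, 1) = 29 + rmul(29, 0)
rmul(29, 0) = 0  (base case)
Total: 29 + 29 + 29 + 29 + 29 + 29 + 29 + 29 + 0 = 232

232


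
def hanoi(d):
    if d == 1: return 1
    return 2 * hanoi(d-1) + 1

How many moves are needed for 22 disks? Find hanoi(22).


hanoi(22) = 2 * hanoi(21) + 1
hanoi(21) = 2 * hanoi(20) + 1
hanoi(20) = 2 * hanoi(19) + 1
hanoi(19) = 2 * hanoi(18) + 1
hanoi(18) = 2 * hanoi(17) + 1
hanoi(17) = 2 * hanoi(16) + 1
hanoi(16) = 2 * hanoi(15) + 1
hanoi(15) = 2 * hanoi(14) + 1
hanoi(14) = 2 * hanoi(13) + 1
hanoi(13) = 2 * hanoi(12) + 1
hanoi(12) = 2 * hanoi(11) + 1
hanoi(11) = 2 * hanoi(10) + 1
hanoi(10) = 2 * hanoi(9) + 1
hanoi(9) = 2 * hanoi(8) + 1
hanoi(8) = 2 * hanoi(7) + 1
hanoi(7) = 2 * hanoi(6) + 1
hanoi(6) = 2 * hanoi(5) + 1
hanoi(5) = 2 * hanoi(4) + 1
hanoi(4) = 2 * hanoi(3) + 1
hanoi(3) = 2 * hanoi(2) + 1
hanoi(2) = 2 * hanoi(1) + 1
hanoi(1) = 1  (base case)
hanoi(2) = 2 * 1 + 1 = 3
hanoi(3) = 2 * 3 + 1 = 7
hanoi(4) = 2 * 7 + 1 = 15
hanoi(5) = 2 * 15 + 1 = 31
hanoi(6) = 2 * 31 + 1 = 63
hanoi(7) = 2 * 63 + 1 = 127
hanoi(8) = 2 * 127 + 1 = 255
hanoi(9) = 2 * 255 + 1 = 511
hanoi(10) = 2 * 511 + 1 = 1023
hanoi(11) = 2 * 1023 + 1 = 2047
hanoi(12) = 2 * 2047 + 1 = 4095
hanoi(13) = 2 * 4095 + 1 = 8191
hanoi(14) = 2 * 8191 + 1 = 16383
hanoi(15) = 2 * 16383 + 1 = 32767
hanoi(16) = 2 * 32767 + 1 = 65535
hanoi(17) = 2 * 65535 + 1 = 131071
hanoi(18) = 2 * 131071 + 1 = 262143
hanoi(19) = 2 * 262143 + 1 = 524287
hanoi(20) = 2 * 524287 + 1 = 1048575
hanoi(21) = 2 * 1048575 + 1 = 2097151
hanoi(22) = 2 * 2097151 + 1 = 4194303

4194303


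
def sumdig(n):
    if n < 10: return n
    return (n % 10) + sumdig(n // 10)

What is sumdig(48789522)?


sumdig(48789522) = 2 + sumdig(4878952)
sumdig(4878952) = 2 + sumdig(487895)
sumdig(487895) = 5 + sumdig(48789)
sumdig(48789) = 9 + sumdig(4878)
sumdig(4878) = 8 + sumdig(487)
sumdig(487) = 7 + sumdig(48)
sumdig(48) = 8 + sumdig(4)
sumdig(4) = 4  (base case)
Total: 2 + 2 + 5 + 9 + 8 + 7 + 8 + 4 = 45

45


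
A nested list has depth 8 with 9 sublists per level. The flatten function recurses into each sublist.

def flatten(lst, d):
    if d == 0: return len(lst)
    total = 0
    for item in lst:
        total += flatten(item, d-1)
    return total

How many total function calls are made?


At depth 0 (root): 1 call
At depth 1: each of 1 parents calls flatten on 9 children = 9 calls
At depth 2: each of 9 parents calls flatten on 9 children = 81 calls
At depth 3: each of 81 parents calls flatten on 9 children = 729 calls
At depth 4: each of 729 parents calls flatten on 9 children = 6561 calls
At depth 5: each of 6561 parents calls flatten on 9 children = 59049 calls
At depth 6: each of 59049 parents calls flatten on 9 children = 531441 calls
At depth 7: each of 531441 parents calls flatten on 9 children = 4782969 calls
At depth 8: each of 4782969 parents calls flatten on 9 children = 43046721 calls
Total: 1 + 9 + 81 + 729 + 6561 + 59049 + 531441 + 4782969 + 43046721 = 48427561

48427561


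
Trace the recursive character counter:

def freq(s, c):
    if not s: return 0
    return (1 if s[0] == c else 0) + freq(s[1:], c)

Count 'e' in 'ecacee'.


s[0]='e' == 'e' -> 1
s[0]='c' != 'e' -> 0
s[0]='a' != 'e' -> 0
s[0]='c' != 'e' -> 0
s[0]='e' == 'e' -> 1
s[0]='e' == 'e' -> 1
Sum: 1 + 0 + 0 + 0 + 1 + 1 = 3

3
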